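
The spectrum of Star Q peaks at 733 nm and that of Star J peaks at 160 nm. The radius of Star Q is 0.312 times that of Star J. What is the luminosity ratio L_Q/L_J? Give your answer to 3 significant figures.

2.21×10^-4

Wien's law gives T ∝ 1/λ_max, so T_Q/T_J = λ_J/λ_Q = 160/733 = 0.2183.
Then L ∝ R²T⁴ gives L_Q/L_J = (0.312)² × (0.2183)⁴ = 0.09734 × 0.002270 = 2.210×10^-4.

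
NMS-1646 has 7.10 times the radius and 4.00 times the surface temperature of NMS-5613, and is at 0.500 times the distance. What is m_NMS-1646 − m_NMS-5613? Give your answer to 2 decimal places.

-11.78

L_NMS-1646/L_NMS-5613 = (7.10)²(4.00)⁴ = 1.290×10^4.
F_NMS-1646/F_NMS-5613 = (L_NMS-1646/L_NMS-5613)/(d_NMS-1646/d_NMS-5613)² = 1.290×10^4/0.2500 = 5.162×10^4.
m_NMS-1646 − m_NMS-5613 = −2.5 log₁₀(5.162×10^4) = -11.78.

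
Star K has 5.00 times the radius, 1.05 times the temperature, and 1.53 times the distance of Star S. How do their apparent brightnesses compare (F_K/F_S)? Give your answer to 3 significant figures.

13.0

L_K/L_S = (R_K/R_S)²(T_K/T_S)⁴ = (5.00)² × (1.05)⁴ = 30.39.
F_K/F_S = (L_K/L_S)/(d_K/d_S)² = 30.39 / (1.53)² = 12.98.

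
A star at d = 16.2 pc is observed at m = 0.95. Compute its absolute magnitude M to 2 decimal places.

M = m − 5 log₁₀(d/10 pc) = 0.95 − 5 log₁₀(16.2/10)
  = 0.95 − 5 × 0.210 = 0.95 − 1.05 = -0.10.

-0.10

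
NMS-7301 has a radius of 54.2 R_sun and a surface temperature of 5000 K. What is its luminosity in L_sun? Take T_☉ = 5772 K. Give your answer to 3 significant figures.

1.65×10^3 L_sun

L/L_☉ = (R/R_☉)² (T/T_☉)⁴ = (54.2)² × (5000/5772)⁴
       = 2938 × (0.8663)⁴ = 2938 × 0.5631 = 1654.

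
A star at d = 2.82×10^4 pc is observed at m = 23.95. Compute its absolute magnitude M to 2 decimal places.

6.70

M = m − 5 log₁₀(d/10 pc) = 23.95 − 5 log₁₀(2.82×10^4/10)
  = 23.95 − 5 × 3.450 = 23.95 − 17.25 = 6.70.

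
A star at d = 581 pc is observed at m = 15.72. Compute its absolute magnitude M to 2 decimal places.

M = m − 5 log₁₀(d/10 pc) = 15.72 − 5 log₁₀(581/10)
  = 15.72 − 5 × 1.764 = 15.72 − 8.82 = 6.90.

6.90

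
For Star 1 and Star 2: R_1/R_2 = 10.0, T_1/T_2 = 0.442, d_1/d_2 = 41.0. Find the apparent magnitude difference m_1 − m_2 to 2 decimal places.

L_1/L_2 = (10.0)²(0.442)⁴ = 3.817.
F_1/F_2 = (L_1/L_2)/(d_1/d_2)² = 3.817/1681 = 0.002270.
m_1 − m_2 = −2.5 log₁₀(0.002270) = 6.61.

6.61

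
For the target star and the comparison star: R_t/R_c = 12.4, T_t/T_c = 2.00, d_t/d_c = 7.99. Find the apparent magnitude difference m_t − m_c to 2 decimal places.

L_t/L_c = (12.4)²(2.00)⁴ = 2460.
F_t/F_c = (L_t/L_c)/(d_t/d_c)² = 2460/63.84 = 38.54.
m_t − m_c = −2.5 log₁₀(38.54) = -3.96.

-3.96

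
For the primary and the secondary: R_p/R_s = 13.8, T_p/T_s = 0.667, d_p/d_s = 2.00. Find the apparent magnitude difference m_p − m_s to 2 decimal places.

L_p/L_s = (13.8)²(0.667)⁴ = 37.69.
F_p/F_s = (L_p/L_s)/(d_p/d_s)² = 37.69/4.000 = 9.423.
m_p − m_s = −2.5 log₁₀(9.423) = -2.44.

-2.44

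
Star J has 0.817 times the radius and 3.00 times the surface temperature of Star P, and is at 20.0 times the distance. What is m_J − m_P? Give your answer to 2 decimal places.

2.17

L_J/L_P = (0.817)²(3.00)⁴ = 54.07.
F_J/F_P = (L_J/L_P)/(d_J/d_P)² = 54.07/400.0 = 0.1352.
m_J − m_P = −2.5 log₁₀(0.1352) = 2.17.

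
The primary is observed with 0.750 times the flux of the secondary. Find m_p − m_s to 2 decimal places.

m_p − m_s = −2.5 log₁₀(F_p/F_s) = −2.5 log₁₀(0.750) = −2.5 × (-0.125) = 0.312.

0.31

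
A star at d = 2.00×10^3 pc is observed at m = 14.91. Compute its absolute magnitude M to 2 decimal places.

M = m − 5 log₁₀(d/10 pc) = 14.91 − 5 log₁₀(2.00×10^3/10)
  = 14.91 − 5 × 2.301 = 14.91 − 11.51 = 3.40.

3.40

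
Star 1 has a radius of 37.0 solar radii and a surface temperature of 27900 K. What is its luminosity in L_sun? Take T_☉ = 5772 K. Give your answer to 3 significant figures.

7.47×10^5 L_sun

L/L_☉ = (R/R_☉)² (T/T_☉)⁴ = (37.0)² × (27900/5772)⁴
       = 1369 × (4.834)⁴ = 1369 × 545.9 = 7.473×10^5.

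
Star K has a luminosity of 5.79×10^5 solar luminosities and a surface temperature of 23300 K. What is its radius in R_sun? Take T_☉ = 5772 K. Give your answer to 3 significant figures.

R/R_☉ = √(L/L_☉) / (T/T_☉)² = √(5.79×10^5) / (4.037)²
       = 760.9 / 16.30 = 46.70.

46.7 R_sun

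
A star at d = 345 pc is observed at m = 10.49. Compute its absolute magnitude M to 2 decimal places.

2.80

M = m − 5 log₁₀(d/10 pc) = 10.49 − 5 log₁₀(345/10)
  = 10.49 − 5 × 1.538 = 10.49 − 7.69 = 2.80.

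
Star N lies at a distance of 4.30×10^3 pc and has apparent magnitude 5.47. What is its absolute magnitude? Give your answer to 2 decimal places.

M = m − 5 log₁₀(d/10 pc) = 5.47 − 5 log₁₀(4.30×10^3/10)
  = 5.47 − 5 × 2.633 = 5.47 − 13.17 = -7.70.

-7.70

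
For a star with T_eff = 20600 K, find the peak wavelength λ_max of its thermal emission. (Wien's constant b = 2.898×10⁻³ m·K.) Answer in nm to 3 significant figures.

λ_max = b/T = 2.898×10⁻³ / 20600 = 1.41×10^-7 m = 140.7 nm.

141 nm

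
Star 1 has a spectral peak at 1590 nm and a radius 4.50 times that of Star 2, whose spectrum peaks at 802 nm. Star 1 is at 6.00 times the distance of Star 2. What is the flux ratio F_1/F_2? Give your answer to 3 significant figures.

Wien's law: T_1/T_2 = λ_2/λ_1 = 802/1590 = 0.5044.
L_1/L_2 = (R_1/R_2)²(T_1/T_2)⁴ = (4.50)²(0.5044)⁴ = 1.311.
F_1/F_2 = (L_1/L_2)/(d_1/d_2)² = 1.311/(6.00)² = 0.03641.

0.0364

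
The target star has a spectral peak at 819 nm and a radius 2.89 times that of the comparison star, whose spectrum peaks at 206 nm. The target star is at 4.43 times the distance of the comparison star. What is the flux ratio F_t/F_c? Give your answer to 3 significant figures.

Wien's law: T_t/T_c = λ_c/λ_t = 206/819 = 0.2515.
L_t/L_c = (R_t/R_c)²(T_t/T_c)⁴ = (2.89)²(0.2515)⁴ = 0.03343.
F_t/F_c = (L_t/L_c)/(d_t/d_c)² = 0.03343/(4.43)² = 0.001703.

0.00170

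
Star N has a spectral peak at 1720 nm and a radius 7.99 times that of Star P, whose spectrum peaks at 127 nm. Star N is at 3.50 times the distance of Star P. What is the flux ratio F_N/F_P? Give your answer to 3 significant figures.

Wien's law: T_N/T_P = λ_P/λ_N = 127/1720 = 0.07384.
L_N/L_P = (R_N/R_P)²(T_N/T_P)⁴ = (7.99)²(0.07384)⁴ = 0.001898.
F_N/F_P = (L_N/L_P)/(d_N/d_P)² = 0.001898/(3.50)² = 1.549×10^-4.

1.55×10^-4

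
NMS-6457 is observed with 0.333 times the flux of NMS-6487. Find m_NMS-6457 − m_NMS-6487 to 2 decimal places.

1.19

m_NMS-6457 − m_NMS-6487 = −2.5 log₁₀(F_NMS-6457/F_NMS-6487) = −2.5 log₁₀(0.333) = −2.5 × (-0.478) = 1.194.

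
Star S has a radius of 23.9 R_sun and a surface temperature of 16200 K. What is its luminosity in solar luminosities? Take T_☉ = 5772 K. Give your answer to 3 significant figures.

L/L_☉ = (R/R_☉)² (T/T_☉)⁴ = (23.9)² × (16200/5772)⁴
       = 571.2 × (2.807)⁴ = 571.2 × 62.05 = 3.544×10^4.

3.54×10^4 solar luminosities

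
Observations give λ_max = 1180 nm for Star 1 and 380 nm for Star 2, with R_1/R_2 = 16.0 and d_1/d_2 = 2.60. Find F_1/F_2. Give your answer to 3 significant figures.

Wien's law: T_1/T_2 = λ_2/λ_1 = 380/1180 = 0.3220.
L_1/L_2 = (R_1/R_2)²(T_1/T_2)⁴ = (16.0)²(0.3220)⁴ = 2.753.
F_1/F_2 = (L_1/L_2)/(d_1/d_2)² = 2.753/(2.60)² = 0.4073.

0.407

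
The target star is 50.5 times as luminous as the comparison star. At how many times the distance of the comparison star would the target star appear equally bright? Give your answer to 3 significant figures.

Equal flux requires L_t/d_t² = L_c/d_c², so d_t/d_c = √(L_t/L_c)
= √(50.5) = 7.106.

7.11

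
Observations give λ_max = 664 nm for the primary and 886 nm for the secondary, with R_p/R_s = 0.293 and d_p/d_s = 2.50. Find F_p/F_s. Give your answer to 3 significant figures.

Wien's law: T_p/T_s = λ_s/λ_p = 886/664 = 1.334.
L_p/L_s = (R_p/R_s)²(T_p/T_s)⁴ = (0.293)²(1.334)⁴ = 0.2721.
F_p/F_s = (L_p/L_s)/(d_p/d_s)² = 0.2721/(2.50)² = 0.04354.

0.0435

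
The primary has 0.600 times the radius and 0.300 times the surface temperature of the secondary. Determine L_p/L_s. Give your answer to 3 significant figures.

0.00292

From the Stefan–Boltzmann law, L ∝ R²T⁴, so
L_p/L_s = (R_p/R_s)² (T_p/T_s)⁴ = (0.600)² × (0.300)⁴ = 0.3600 × 0.008100 = 0.002916.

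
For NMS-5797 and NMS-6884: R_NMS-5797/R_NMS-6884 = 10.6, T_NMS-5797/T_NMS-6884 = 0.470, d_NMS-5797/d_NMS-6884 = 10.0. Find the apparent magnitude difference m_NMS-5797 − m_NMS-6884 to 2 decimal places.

L_NMS-5797/L_NMS-6884 = (10.6)²(0.470)⁴ = 5.483.
F_NMS-5797/F_NMS-6884 = (L_NMS-5797/L_NMS-6884)/(d_NMS-5797/d_NMS-6884)² = 5.483/100.0 = 0.05483.
m_NMS-5797 − m_NMS-6884 = −2.5 log₁₀(0.05483) = 3.15.

3.15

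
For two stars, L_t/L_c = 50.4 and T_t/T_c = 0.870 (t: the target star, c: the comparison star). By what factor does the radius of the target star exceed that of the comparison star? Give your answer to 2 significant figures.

L ∝ R²T⁴ gives R ∝ √L / T², so
R_t/R_c = √(50.4) / (0.870)² = 7.099 / 0.7569 = 9.379.

9.4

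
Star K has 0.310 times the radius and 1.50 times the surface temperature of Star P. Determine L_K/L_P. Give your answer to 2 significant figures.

0.49

From the Stefan–Boltzmann law, L ∝ R²T⁴, so
L_K/L_P = (R_K/R_P)² (T_K/T_P)⁴ = (0.310)² × (1.50)⁴ = 0.09610 × 5.062 = 0.4865.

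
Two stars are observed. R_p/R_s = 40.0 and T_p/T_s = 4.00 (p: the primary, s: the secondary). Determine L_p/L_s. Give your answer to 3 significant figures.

4.10×10^5

From the Stefan–Boltzmann law, L ∝ R²T⁴, so
L_p/L_s = (R_p/R_s)² (T_p/T_s)⁴ = (40.0)² × (4.00)⁴ = 1600 × 256.0 = 4.096×10^5.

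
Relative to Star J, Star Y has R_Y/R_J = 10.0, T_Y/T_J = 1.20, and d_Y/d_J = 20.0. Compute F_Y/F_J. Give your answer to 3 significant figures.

L_Y/L_J = (R_Y/R_J)²(T_Y/T_J)⁴ = (10.0)² × (1.20)⁴ = 207.4.
F_Y/F_J = (L_Y/L_J)/(d_Y/d_J)² = 207.4 / (20.0)² = 0.5184.

0.518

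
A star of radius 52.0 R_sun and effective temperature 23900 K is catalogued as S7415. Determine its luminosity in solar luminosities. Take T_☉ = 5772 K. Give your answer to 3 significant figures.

L/L_☉ = (R/R_☉)² (T/T_☉)⁴ = (52.0)² × (23900/5772)⁴
       = 2704 × (4.141)⁴ = 2704 × 294.0 = 7.949×10^5.

7.95×10^5 solar luminosities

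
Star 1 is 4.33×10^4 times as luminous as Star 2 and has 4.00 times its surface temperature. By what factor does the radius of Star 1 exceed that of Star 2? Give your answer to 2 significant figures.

L ∝ R²T⁴ gives R ∝ √L / T², so
R_1/R_2 = √(4.33×10^4) / (4.00)² = 208.1 / 16.00 = 13.01.

13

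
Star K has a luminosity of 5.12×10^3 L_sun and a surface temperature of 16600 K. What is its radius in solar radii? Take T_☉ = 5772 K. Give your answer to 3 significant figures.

8.65 solar radii

R/R_☉ = √(L/L_☉) / (T/T_☉)² = √(5.12×10^3) / (2.876)²
       = 71.55 / 8.271 = 8.651.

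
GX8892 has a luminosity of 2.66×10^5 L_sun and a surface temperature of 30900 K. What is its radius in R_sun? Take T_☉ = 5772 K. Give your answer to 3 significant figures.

R/R_☉ = √(L/L_☉) / (T/T_☉)² = √(2.66×10^5) / (5.353)²
       = 515.8 / 28.66 = 18.00.

18.0 R_sun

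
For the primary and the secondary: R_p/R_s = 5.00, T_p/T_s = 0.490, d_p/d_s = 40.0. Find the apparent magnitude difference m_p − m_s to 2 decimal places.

L_p/L_s = (5.00)²(0.490)⁴ = 1.441.
F_p/F_s = (L_p/L_s)/(d_p/d_s)² = 1.441/1600 = 9.008×10^-4.
m_p − m_s = −2.5 log₁₀(9.008×10^-4) = 7.61.

7.61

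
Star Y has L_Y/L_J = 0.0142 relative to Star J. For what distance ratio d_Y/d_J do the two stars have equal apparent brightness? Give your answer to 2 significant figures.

0.12

Equal flux requires L_Y/d_Y² = L_J/d_J², so d_Y/d_J = √(L_Y/L_J)
= √(0.0142) = 0.1192.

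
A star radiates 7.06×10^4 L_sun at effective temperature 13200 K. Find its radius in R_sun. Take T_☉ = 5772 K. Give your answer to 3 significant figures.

50.8 R_sun

R/R_☉ = √(L/L_☉) / (T/T_☉)² = √(7.06×10^4) / (2.287)²
       = 265.7 / 5.230 = 50.81.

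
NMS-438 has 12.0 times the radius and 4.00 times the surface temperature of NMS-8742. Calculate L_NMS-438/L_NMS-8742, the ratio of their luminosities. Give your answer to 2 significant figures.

From the Stefan–Boltzmann law, L ∝ R²T⁴, so
L_NMS-438/L_NMS-8742 = (R_NMS-438/R_NMS-8742)² (T_NMS-438/T_NMS-8742)⁴ = (12.0)² × (4.00)⁴ = 144.0 × 256.0 = 3.686×10^4.

3.7×10^4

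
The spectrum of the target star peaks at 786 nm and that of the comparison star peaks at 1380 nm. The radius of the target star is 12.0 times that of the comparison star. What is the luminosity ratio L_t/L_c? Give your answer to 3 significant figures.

1.37×10^3

Wien's law gives T ∝ 1/λ_max, so T_t/T_c = λ_c/λ_t = 1380/786 = 1.756.
Then L ∝ R²T⁴ gives L_t/L_c = (12.0)² × (1.756)⁴ = 144.0 × 9.502 = 1368.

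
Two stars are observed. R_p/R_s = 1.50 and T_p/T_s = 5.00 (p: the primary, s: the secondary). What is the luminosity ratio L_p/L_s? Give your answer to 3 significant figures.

1.41×10^3

From the Stefan–Boltzmann law, L ∝ R²T⁴, so
L_p/L_s = (R_p/R_s)² (T_p/T_s)⁴ = (1.50)² × (5.00)⁴ = 2.250 × 625.0 = 1406.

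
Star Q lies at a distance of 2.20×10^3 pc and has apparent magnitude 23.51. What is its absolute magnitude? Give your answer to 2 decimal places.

11.80

M = m − 5 log₁₀(d/10 pc) = 23.51 − 5 log₁₀(2.20×10^3/10)
  = 23.51 − 5 × 2.342 = 23.51 − 11.71 = 11.80.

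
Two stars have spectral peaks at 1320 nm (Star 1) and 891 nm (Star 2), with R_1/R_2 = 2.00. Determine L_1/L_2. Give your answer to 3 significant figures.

0.830

Wien's law gives T ∝ 1/λ_max, so T_1/T_2 = λ_2/λ_1 = 891/1320 = 0.6750.
Then L ∝ R²T⁴ gives L_1/L_2 = (2.00)² × (0.6750)⁴ = 4.000 × 0.2076 = 0.8304.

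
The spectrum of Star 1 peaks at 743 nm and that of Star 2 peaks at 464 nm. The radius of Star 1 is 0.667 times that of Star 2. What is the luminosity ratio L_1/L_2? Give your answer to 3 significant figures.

0.0677

Wien's law gives T ∝ 1/λ_max, so T_1/T_2 = λ_2/λ_1 = 464/743 = 0.6245.
Then L ∝ R²T⁴ gives L_1/L_2 = (0.667)² × (0.6245)⁴ = 0.4449 × 0.1521 = 0.06767.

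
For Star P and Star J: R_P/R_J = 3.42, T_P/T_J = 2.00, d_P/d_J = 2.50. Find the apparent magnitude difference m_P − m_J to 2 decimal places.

-3.69

L_P/L_J = (3.42)²(2.00)⁴ = 187.1.
F_P/F_J = (L_P/L_J)/(d_P/d_J)² = 187.1/6.250 = 29.94.
m_P − m_J = −2.5 log₁₀(29.94) = -3.69.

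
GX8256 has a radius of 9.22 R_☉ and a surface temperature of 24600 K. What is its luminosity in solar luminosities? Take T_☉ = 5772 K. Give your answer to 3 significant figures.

L/L_☉ = (R/R_☉)² (T/T_☉)⁴ = (9.22)² × (24600/5772)⁴
       = 85.01 × (4.262)⁴ = 85.01 × 329.9 = 2.805×10^4.

2.80×10^4 solar luminosities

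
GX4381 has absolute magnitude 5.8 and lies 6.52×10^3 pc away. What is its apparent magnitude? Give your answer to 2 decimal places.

m = M + 5 log₁₀(d/10 pc) = 5.8 + 5 log₁₀(6.52×10^3/10)
  = 5.8 + 5 × 2.814 = 5.8 + 14.07 = 19.87.

19.87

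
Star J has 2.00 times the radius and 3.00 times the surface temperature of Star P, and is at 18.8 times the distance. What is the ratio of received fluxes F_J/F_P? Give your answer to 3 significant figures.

0.917

L_J/L_P = (R_J/R_P)²(T_J/T_P)⁴ = (2.00)² × (3.00)⁴ = 324.0.
F_J/F_P = (L_J/L_P)/(d_J/d_P)² = 324.0 / (18.8)² = 0.9167.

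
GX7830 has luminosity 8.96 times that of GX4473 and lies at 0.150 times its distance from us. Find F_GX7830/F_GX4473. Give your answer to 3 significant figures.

F = L/(4πd²), so F_GX7830/F_GX4473 = (L_GX7830/L_GX4473) / (d_GX7830/d_GX4473)²
= 8.96 / (0.150)² = 8.96 / 0.02250 = 398.2.

398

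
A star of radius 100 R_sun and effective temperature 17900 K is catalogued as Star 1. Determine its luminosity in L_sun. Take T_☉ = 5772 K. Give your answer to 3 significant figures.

9.25×10^5 L_sun

L/L_☉ = (R/R_☉)² (T/T_☉)⁴ = (100)² × (17900/5772)⁴
       = 1.000×10^4 × (3.101)⁴ = 1.000×10^4 × 92.49 = 9.249×10^5.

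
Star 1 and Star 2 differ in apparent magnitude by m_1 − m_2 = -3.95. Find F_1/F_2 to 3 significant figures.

38.0

F_1/F_2 = 10^(−(m_1 − m_2)/2.5) = 10^(3.95/2.5) = 10^1.580 = 38.02.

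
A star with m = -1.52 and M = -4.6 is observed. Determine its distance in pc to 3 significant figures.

41.3 pc

m − M = 5 log₁₀(d/10 pc)
-1.52 − (-4.6) = 3.08 = 5 log₁₀(d/10)
d = 10 × 10^(3.08/5) = 10 × 10^0.616 = 41.30 pc.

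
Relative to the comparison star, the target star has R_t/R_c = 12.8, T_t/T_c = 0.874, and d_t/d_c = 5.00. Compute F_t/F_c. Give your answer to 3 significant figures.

L_t/L_c = (R_t/R_c)²(T_t/T_c)⁴ = (12.8)² × (0.874)⁴ = 95.60.
F_t/F_c = (L_t/L_c)/(d_t/d_c)² = 95.60 / (5.00)² = 3.824.

3.82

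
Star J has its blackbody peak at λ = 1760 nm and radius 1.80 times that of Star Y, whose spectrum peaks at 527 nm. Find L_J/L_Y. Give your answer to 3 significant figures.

Wien's law gives T ∝ 1/λ_max, so T_J/T_Y = λ_Y/λ_J = 527/1760 = 0.2994.
Then L ∝ R²T⁴ gives L_J/L_Y = (1.80)² × (0.2994)⁴ = 3.240 × 0.008039 = 0.02605.

0.0260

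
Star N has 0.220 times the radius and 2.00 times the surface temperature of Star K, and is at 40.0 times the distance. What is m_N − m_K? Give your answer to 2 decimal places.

8.29

L_N/L_K = (0.220)²(2.00)⁴ = 0.7744.
F_N/F_K = (L_N/L_K)/(d_N/d_K)² = 0.7744/1600 = 4.840×10^-4.
m_N − m_K = −2.5 log₁₀(4.840×10^-4) = 8.29.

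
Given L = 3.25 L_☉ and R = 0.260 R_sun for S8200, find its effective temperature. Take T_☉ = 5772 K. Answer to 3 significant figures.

1.52×10^4 K

T/T_☉ = (L/L_☉)^(1/4) / (R/R_☉)^(1/2)
T = 5772 × (3.25)^(1/4) / √(0.260) = 5772 × 1.343 / 0.5099 = 1.520×10^4 K.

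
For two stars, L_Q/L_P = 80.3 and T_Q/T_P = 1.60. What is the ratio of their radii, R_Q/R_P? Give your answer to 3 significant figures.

L ∝ R²T⁴ gives R ∝ √L / T², so
R_Q/R_P = √(80.3) / (1.60)² = 8.961 / 2.560 = 3.500.

3.50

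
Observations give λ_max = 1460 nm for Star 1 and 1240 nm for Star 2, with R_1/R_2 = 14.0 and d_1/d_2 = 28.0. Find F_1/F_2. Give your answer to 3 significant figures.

Wien's law: T_1/T_2 = λ_2/λ_1 = 1240/1460 = 0.8493.
L_1/L_2 = (R_1/R_2)²(T_1/T_2)⁴ = (14.0)²(0.8493)⁴ = 102.0.
F_1/F_2 = (L_1/L_2)/(d_1/d_2)² = 102.0/(28.0)² = 0.1301.

0.130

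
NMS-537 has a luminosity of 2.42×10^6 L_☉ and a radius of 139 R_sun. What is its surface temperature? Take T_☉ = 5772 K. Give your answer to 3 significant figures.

T/T_☉ = (L/L_☉)^(1/4) / (R/R_☉)^(1/2)
T = 5772 × (2.42×10^6)^(1/4) / √(139) = 5772 × 39.44 / 11.79 = 1.931×10^4 K.

1.93×10^4 K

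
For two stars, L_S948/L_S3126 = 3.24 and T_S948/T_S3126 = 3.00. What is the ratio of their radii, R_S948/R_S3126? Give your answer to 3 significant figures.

0.200

L ∝ R²T⁴ gives R ∝ √L / T², so
R_S948/R_S3126 = √(3.24) / (3.00)² = 1.800 / 9.000 = 0.2000.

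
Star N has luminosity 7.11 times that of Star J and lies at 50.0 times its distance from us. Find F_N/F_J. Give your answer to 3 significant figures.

0.00284

F = L/(4πd²), so F_N/F_J = (L_N/L_J) / (d_N/d_J)²
= 7.11 / (50.0)² = 7.11 / 2500 = 0.002844.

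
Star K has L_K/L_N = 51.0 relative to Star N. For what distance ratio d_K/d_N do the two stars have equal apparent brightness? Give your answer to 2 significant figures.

Equal flux requires L_K/d_K² = L_N/d_N², so d_K/d_N = √(L_K/L_N)
= √(51.0) = 7.141.

7.1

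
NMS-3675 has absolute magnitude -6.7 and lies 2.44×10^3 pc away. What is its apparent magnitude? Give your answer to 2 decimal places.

5.24

m = M + 5 log₁₀(d/10 pc) = -6.7 + 5 log₁₀(2.44×10^3/10)
  = -6.7 + 5 × 2.387 = -6.7 + 11.94 = 5.24.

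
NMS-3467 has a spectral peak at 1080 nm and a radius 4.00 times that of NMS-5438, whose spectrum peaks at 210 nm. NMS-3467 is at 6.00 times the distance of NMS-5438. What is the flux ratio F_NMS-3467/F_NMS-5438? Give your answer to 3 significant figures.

6.35×10^-4

Wien's law: T_NMS-3467/T_NMS-5438 = λ_NMS-5438/λ_NMS-3467 = 210/1080 = 0.1944.
L_NMS-3467/L_NMS-5438 = (R_NMS-3467/R_NMS-5438)²(T_NMS-3467/T_NMS-5438)⁴ = (4.00)²(0.1944)⁴ = 0.02287.
F_NMS-3467/F_NMS-5438 = (L_NMS-3467/L_NMS-5438)/(d_NMS-3467/d_NMS-5438)² = 0.02287/(6.00)² = 6.353×10^-4.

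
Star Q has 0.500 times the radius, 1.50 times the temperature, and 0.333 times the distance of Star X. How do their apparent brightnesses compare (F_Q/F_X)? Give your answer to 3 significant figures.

11.4

L_Q/L_X = (R_Q/R_X)²(T_Q/T_X)⁴ = (0.500)² × (1.50)⁴ = 1.266.
F_Q/F_X = (L_Q/L_X)/(d_Q/d_X)² = 1.266 / (0.333)² = 11.41.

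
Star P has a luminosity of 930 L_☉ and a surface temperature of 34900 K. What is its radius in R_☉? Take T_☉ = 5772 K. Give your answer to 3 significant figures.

R/R_☉ = √(L/L_☉) / (T/T_☉)² = √(930) / (6.046)²
       = 30.50 / 36.56 = 0.8341.

0.834 R_☉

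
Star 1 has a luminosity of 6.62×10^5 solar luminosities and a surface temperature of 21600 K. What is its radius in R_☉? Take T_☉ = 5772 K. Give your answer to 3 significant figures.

58.1 R_☉

R/R_☉ = √(L/L_☉) / (T/T_☉)² = √(6.62×10^5) / (3.742)²
       = 813.6 / 14.00 = 58.10.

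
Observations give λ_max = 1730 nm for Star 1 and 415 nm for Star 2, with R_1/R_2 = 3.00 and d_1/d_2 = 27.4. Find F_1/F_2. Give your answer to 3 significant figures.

3.97×10^-5

Wien's law: T_1/T_2 = λ_2/λ_1 = 415/1730 = 0.2399.
L_1/L_2 = (R_1/R_2)²(T_1/T_2)⁴ = (3.00)²(0.2399)⁴ = 0.02980.
F_1/F_2 = (L_1/L_2)/(d_1/d_2)² = 0.02980/(27.4)² = 3.970×10^-5.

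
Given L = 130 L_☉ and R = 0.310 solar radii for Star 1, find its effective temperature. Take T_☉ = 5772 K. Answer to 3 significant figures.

3.50×10^4 K

T/T_☉ = (L/L_☉)^(1/4) / (R/R_☉)^(1/2)
T = 5772 × (130)^(1/4) / √(0.310) = 5772 × 3.377 / 0.5568 = 3.501×10^4 K.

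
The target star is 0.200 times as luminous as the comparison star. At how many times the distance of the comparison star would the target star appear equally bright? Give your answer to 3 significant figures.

0.447

Equal flux requires L_t/d_t² = L_c/d_c², so d_t/d_c = √(L_t/L_c)
= √(0.200) = 0.4472.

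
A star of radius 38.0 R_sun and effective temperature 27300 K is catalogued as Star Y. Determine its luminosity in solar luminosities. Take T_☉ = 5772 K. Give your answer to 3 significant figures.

7.23×10^5 solar luminosities

L/L_☉ = (R/R_☉)² (T/T_☉)⁴ = (38.0)² × (27300/5772)⁴
       = 1444 × (4.730)⁴ = 1444 × 500.4 = 7.226×10^5.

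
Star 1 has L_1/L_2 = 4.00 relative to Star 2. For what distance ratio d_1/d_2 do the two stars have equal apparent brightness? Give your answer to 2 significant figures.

Equal flux requires L_1/d_1² = L_2/d_2², so d_1/d_2 = √(L_1/L_2)
= √(4.00) = 2.000.

2.0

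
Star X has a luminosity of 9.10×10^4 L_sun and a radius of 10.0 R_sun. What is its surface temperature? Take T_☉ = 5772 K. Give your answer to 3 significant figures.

3.17×10^4 K

T/T_☉ = (L/L_☉)^(1/4) / (R/R_☉)^(1/2)
T = 5772 × (9.10×10^4)^(1/4) / √(10.0) = 5772 × 17.37 / 3.162 = 3.170×10^4 K.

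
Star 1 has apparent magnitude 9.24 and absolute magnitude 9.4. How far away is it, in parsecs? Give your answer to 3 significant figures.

9.29 pc

m − M = 5 log₁₀(d/10 pc)
9.24 − (9.4) = -0.16 = 5 log₁₀(d/10)
d = 10 × 10^(-0.16/5) = 10 × 10^-0.032 = 9.290 pc.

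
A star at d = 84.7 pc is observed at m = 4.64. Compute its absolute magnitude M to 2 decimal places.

0.00

M = m − 5 log₁₀(d/10 pc) = 4.64 − 5 log₁₀(84.7/10)
  = 4.64 − 5 × 0.928 = 4.64 − 4.64 = 0.00.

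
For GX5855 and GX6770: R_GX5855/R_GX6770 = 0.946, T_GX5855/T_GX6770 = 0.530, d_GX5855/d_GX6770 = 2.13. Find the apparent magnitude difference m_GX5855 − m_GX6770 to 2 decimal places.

4.52

L_GX5855/L_GX6770 = (0.946)²(0.530)⁴ = 0.07061.
F_GX5855/F_GX6770 = (L_GX5855/L_GX6770)/(d_GX5855/d_GX6770)² = 0.07061/4.537 = 0.01556.
m_GX5855 − m_GX6770 = −2.5 log₁₀(0.01556) = 4.52.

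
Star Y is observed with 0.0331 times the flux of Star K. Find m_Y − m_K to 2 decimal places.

m_Y − m_K = −2.5 log₁₀(F_Y/F_K) = −2.5 log₁₀(0.0331) = −2.5 × (-1.480) = 3.700.

3.70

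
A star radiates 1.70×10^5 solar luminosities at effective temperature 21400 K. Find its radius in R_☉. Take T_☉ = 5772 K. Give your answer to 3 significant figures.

30.0 R_☉

R/R_☉ = √(L/L_☉) / (T/T_☉)² = √(1.70×10^5) / (3.708)²
       = 412.3 / 13.75 = 30.00.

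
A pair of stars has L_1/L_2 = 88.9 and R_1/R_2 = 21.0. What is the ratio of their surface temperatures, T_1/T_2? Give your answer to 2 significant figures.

0.67

L ∝ R²T⁴ gives T ∝ (L/R²)^(1/4), so
T_1/T_2 = (88.9 / 21.0²)^(1/4) = (0.2016)^(1/4) = 0.6701.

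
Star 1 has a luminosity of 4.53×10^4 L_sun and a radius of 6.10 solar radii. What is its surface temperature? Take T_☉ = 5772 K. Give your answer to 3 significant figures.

3.41×10^4 K

T/T_☉ = (L/L_☉)^(1/4) / (R/R_☉)^(1/2)
T = 5772 × (4.53×10^4)^(1/4) / √(6.10) = 5772 × 14.59 / 2.470 = 3.409×10^4 K.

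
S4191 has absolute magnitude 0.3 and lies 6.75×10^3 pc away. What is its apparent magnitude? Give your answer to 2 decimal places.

m = M + 5 log₁₀(d/10 pc) = 0.3 + 5 log₁₀(6.75×10^3/10)
  = 0.3 + 5 × 2.829 = 0.3 + 14.15 = 14.45.

14.45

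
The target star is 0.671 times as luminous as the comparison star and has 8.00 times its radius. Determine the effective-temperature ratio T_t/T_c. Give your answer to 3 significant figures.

0.320

L ∝ R²T⁴ gives T ∝ (L/R²)^(1/4), so
T_t/T_c = (0.671 / 8.00²)^(1/4) = (0.01048)^(1/4) = 0.3200.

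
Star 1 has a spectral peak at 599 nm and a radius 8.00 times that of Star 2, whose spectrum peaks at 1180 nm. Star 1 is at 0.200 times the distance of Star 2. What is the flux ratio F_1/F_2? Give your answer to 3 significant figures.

2.41×10^4

Wien's law: T_1/T_2 = λ_2/λ_1 = 1180/599 = 1.970.
L_1/L_2 = (R_1/R_2)²(T_1/T_2)⁴ = (8.00)²(1.970)⁴ = 963.8.
F_1/F_2 = (L_1/L_2)/(d_1/d_2)² = 963.8/(0.200)² = 2.410×10^4.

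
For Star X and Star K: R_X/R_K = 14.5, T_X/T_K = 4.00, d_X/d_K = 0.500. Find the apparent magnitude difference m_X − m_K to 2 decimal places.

-13.33

L_X/L_K = (14.5)²(4.00)⁴ = 5.382×10^4.
F_X/F_K = (L_X/L_K)/(d_X/d_K)² = 5.382×10^4/0.2500 = 2.153×10^5.
m_X − m_K = −2.5 log₁₀(2.153×10^5) = -13.33.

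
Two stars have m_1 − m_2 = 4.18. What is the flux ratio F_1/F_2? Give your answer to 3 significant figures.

0.0213

F_1/F_2 = 10^(−(m_1 − m_2)/2.5) = 10^(-4.18/2.5) = 10^-1.672 = 0.02128.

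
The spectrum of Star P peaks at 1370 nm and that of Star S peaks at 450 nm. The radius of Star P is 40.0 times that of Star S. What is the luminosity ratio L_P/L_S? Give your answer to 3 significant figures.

18.6

Wien's law gives T ∝ 1/λ_max, so T_P/T_S = λ_S/λ_P = 450/1370 = 0.3285.
Then L ∝ R²T⁴ gives L_P/L_S = (40.0)² × (0.3285)⁴ = 1600 × 0.01164 = 18.62.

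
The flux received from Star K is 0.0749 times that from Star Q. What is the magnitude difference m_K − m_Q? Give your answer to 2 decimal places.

m_K − m_Q = −2.5 log₁₀(F_K/F_Q) = −2.5 log₁₀(0.0749) = −2.5 × (-1.126) = 2.814.

2.81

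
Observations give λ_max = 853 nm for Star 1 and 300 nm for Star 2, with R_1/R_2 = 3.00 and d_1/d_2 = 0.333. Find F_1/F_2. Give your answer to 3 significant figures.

1.24

Wien's law: T_1/T_2 = λ_2/λ_1 = 300/853 = 0.3517.
L_1/L_2 = (R_1/R_2)²(T_1/T_2)⁴ = (3.00)²(0.3517)⁴ = 0.1377.
F_1/F_2 = (L_1/L_2)/(d_1/d_2)² = 0.1377/(0.333)² = 1.242.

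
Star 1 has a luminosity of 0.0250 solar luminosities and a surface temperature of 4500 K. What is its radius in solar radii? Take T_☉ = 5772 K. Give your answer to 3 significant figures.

R/R_☉ = √(L/L_☉) / (T/T_☉)² = √(0.0250) / (0.7796)²
       = 0.1581 / 0.6078 = 0.2601.

0.260 solar radii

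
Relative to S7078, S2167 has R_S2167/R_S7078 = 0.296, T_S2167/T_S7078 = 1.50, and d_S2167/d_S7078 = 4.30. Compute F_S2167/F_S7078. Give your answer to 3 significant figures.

0.0240

L_S2167/L_S7078 = (R_S2167/R_S7078)²(T_S2167/T_S7078)⁴ = (0.296)² × (1.50)⁴ = 0.4436.
F_S2167/F_S7078 = (L_S2167/L_S7078)/(d_S2167/d_S7078)² = 0.4436 / (4.30)² = 0.02399.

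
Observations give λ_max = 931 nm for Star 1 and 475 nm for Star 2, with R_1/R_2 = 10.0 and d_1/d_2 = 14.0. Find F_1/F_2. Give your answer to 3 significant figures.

Wien's law: T_1/T_2 = λ_2/λ_1 = 475/931 = 0.5102.
L_1/L_2 = (R_1/R_2)²(T_1/T_2)⁴ = (10.0)²(0.5102)⁴ = 6.776.
F_1/F_2 = (L_1/L_2)/(d_1/d_2)² = 6.776/(14.0)² = 0.03457.

0.0346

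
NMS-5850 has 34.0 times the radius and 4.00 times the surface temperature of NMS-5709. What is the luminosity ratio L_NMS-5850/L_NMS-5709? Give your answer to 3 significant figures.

2.96×10^5

From the Stefan–Boltzmann law, L ∝ R²T⁴, so
L_NMS-5850/L_NMS-5709 = (R_NMS-5850/R_NMS-5709)² (T_NMS-5850/T_NMS-5709)⁴ = (34.0)² × (4.00)⁴ = 1156 × 256.0 = 2.959×10^5.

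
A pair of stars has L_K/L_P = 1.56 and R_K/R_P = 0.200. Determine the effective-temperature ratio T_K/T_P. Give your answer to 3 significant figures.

L ∝ R²T⁴ gives T ∝ (L/R²)^(1/4), so
T_K/T_P = (1.56 / 0.200²)^(1/4) = (39.00)^(1/4) = 2.499.

2.50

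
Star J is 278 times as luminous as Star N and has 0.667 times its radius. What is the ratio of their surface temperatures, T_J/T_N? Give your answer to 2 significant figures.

5.0

L ∝ R²T⁴ gives T ∝ (L/R²)^(1/4), so
T_J/T_N = (278 / 0.667²)^(1/4) = (624.9)^(1/4) = 5.000.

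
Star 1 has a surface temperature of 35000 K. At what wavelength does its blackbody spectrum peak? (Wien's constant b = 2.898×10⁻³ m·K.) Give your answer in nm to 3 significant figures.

82.8 nm

λ_max = b/T = 2.898×10⁻³ / 35000 = 8.28×10^-8 m = 82.80 nm.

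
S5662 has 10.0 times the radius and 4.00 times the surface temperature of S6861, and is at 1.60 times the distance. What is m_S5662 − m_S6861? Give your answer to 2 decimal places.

-10.00

L_S5662/L_S6861 = (10.0)²(4.00)⁴ = 2.560×10^4.
F_S5662/F_S6861 = (L_S5662/L_S6861)/(d_S5662/d_S6861)² = 2.560×10^4/2.560 = 1.000×10^4.
m_S5662 − m_S6861 = −2.5 log₁₀(1.000×10^4) = -10.00.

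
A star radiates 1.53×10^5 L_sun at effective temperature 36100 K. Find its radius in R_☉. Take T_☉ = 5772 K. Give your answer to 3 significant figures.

R/R_☉ = √(L/L_☉) / (T/T_☉)² = √(1.53×10^5) / (6.254)²
       = 391.2 / 39.12 = 10.00.

10.0 R_☉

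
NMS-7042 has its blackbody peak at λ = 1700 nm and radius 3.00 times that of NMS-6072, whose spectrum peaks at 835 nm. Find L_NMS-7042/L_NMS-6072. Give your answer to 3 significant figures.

Wien's law gives T ∝ 1/λ_max, so T_NMS-7042/T_NMS-6072 = λ_NMS-6072/λ_NMS-7042 = 835/1700 = 0.4912.
Then L ∝ R²T⁴ gives L_NMS-7042/L_NMS-6072 = (3.00)² × (0.4912)⁴ = 9.000 × 0.05820 = 0.5238.

0.524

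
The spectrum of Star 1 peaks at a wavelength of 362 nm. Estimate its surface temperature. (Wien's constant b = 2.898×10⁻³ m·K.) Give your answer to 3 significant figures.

8.01×10^3 K

T = b/λ_max = 2.898×10⁻³ / (362×10⁻⁹) = 8006 K.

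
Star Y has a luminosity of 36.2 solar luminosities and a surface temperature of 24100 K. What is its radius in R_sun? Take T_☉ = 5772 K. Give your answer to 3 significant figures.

R/R_☉ = √(L/L_☉) / (T/T_☉)² = √(36.2) / (4.175)²
       = 6.017 / 17.43 = 0.3451.

0.345 R_sun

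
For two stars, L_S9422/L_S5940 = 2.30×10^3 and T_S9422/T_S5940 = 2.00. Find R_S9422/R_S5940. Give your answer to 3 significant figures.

12.0

L ∝ R²T⁴ gives R ∝ √L / T², so
R_S9422/R_S5940 = √(2.30×10^3) / (2.00)² = 47.96 / 4.000 = 11.99.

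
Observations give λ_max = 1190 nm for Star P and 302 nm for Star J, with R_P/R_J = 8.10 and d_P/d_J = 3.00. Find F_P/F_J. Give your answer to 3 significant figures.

Wien's law: T_P/T_J = λ_J/λ_P = 302/1190 = 0.2538.
L_P/L_J = (R_P/R_J)²(T_P/T_J)⁴ = (8.10)²(0.2538)⁴ = 0.2722.
F_P/F_J = (L_P/L_J)/(d_P/d_J)² = 0.2722/(3.00)² = 0.03024.

0.0302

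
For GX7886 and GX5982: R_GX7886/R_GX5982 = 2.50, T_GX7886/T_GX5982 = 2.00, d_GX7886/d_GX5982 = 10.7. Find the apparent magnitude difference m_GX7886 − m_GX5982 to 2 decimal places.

0.15

L_GX7886/L_GX5982 = (2.50)²(2.00)⁴ = 100.0.
F_GX7886/F_GX5982 = (L_GX7886/L_GX5982)/(d_GX7886/d_GX5982)² = 100.0/114.5 = 0.8734.
m_GX7886 − m_GX5982 = −2.5 log₁₀(0.8734) = 0.15.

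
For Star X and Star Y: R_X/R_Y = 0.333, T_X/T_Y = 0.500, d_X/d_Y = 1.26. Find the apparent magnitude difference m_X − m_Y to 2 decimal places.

5.90

L_X/L_Y = (0.333)²(0.500)⁴ = 0.006931.
F_X/F_Y = (L_X/L_Y)/(d_X/d_Y)² = 0.006931/1.588 = 0.004365.
m_X − m_Y = −2.5 log₁₀(0.004365) = 5.90.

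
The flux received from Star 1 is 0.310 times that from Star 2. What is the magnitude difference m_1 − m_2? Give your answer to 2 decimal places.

m_1 − m_2 = −2.5 log₁₀(F_1/F_2) = −2.5 log₁₀(0.310) = −2.5 × (-0.509) = 1.272.

1.27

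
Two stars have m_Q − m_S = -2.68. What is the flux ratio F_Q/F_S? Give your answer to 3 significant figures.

11.8

F_Q/F_S = 10^(−(m_Q − m_S)/2.5) = 10^(2.68/2.5) = 10^1.072 = 11.80.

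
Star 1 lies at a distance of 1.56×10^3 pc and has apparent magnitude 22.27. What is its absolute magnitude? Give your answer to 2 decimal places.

11.30

M = m − 5 log₁₀(d/10 pc) = 22.27 − 5 log₁₀(1.56×10^3/10)
  = 22.27 − 5 × 2.193 = 22.27 − 10.97 = 11.30.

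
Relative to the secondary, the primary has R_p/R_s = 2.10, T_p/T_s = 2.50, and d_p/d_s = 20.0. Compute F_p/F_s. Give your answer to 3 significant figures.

L_p/L_s = (R_p/R_s)²(T_p/T_s)⁴ = (2.10)² × (2.50)⁴ = 172.3.
F_p/F_s = (L_p/L_s)/(d_p/d_s)² = 172.3 / (20.0)² = 0.4307.

0.431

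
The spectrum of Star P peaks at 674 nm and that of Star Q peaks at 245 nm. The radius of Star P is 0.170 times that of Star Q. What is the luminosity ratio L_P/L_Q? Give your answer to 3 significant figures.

5.05×10^-4

Wien's law gives T ∝ 1/λ_max, so T_P/T_Q = λ_Q/λ_P = 245/674 = 0.3635.
Then L ∝ R²T⁴ gives L_P/L_Q = (0.170)² × (0.3635)⁴ = 0.02890 × 0.01746 = 5.046×10^-4.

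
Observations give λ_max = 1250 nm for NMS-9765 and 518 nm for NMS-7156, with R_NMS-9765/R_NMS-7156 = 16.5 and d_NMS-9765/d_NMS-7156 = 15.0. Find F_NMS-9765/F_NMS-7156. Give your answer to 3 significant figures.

Wien's law: T_NMS-9765/T_NMS-7156 = λ_NMS-7156/λ_NMS-9765 = 518/1250 = 0.4144.
L_NMS-9765/L_NMS-7156 = (R_NMS-9765/R_NMS-7156)²(T_NMS-9765/T_NMS-7156)⁴ = (16.5)²(0.4144)⁴ = 8.029.
F_NMS-9765/F_NMS-7156 = (L_NMS-9765/L_NMS-7156)/(d_NMS-9765/d_NMS-7156)² = 8.029/(15.0)² = 0.03568.

0.0357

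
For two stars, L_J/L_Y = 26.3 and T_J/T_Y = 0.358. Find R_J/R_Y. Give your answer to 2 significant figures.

L ∝ R²T⁴ gives R ∝ √L / T², so
R_J/R_Y = √(26.3) / (0.358)² = 5.128 / 0.1282 = 40.01.

40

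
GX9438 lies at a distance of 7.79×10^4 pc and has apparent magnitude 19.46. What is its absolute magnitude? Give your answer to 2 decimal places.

M = m − 5 log₁₀(d/10 pc) = 19.46 − 5 log₁₀(7.79×10^4/10)
  = 19.46 − 5 × 3.892 = 19.46 − 19.46 = 0.00.

0.00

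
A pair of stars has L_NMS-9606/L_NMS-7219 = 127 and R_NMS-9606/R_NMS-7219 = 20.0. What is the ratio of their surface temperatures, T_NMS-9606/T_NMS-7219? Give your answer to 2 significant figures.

L ∝ R²T⁴ gives T ∝ (L/R²)^(1/4), so
T_NMS-9606/T_NMS-7219 = (127 / 20.0²)^(1/4) = (0.3175)^(1/4) = 0.7506.

0.75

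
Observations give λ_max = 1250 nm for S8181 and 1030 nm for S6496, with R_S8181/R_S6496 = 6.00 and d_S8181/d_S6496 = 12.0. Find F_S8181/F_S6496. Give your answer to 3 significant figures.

Wien's law: T_S8181/T_S6496 = λ_S6496/λ_S8181 = 1030/1250 = 0.8240.
L_S8181/L_S6496 = (R_S8181/R_S6496)²(T_S8181/T_S6496)⁴ = (6.00)²(0.8240)⁴ = 16.60.
F_S8181/F_S6496 = (L_S8181/L_S6496)/(d_S8181/d_S6496)² = 16.60/(12.0)² = 0.1153.

0.115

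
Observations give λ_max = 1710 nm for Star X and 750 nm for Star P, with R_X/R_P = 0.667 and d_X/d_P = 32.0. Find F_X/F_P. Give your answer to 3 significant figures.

1.61×10^-5

Wien's law: T_X/T_P = λ_P/λ_X = 750/1710 = 0.4386.
L_X/L_P = (R_X/R_P)²(T_X/T_P)⁴ = (0.667)²(0.4386)⁴ = 0.01646.
F_X/F_P = (L_X/L_P)/(d_X/d_P)² = 0.01646/(32.0)² = 1.608×10^-5.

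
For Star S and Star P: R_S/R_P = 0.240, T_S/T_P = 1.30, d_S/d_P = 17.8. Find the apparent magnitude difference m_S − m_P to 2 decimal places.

8.21

L_S/L_P = (0.240)²(1.30)⁴ = 0.1645.
F_S/F_P = (L_S/L_P)/(d_S/d_P)² = 0.1645/316.8 = 5.192×10^-4.
m_S − m_P = −2.5 log₁₀(5.192×10^-4) = 8.21.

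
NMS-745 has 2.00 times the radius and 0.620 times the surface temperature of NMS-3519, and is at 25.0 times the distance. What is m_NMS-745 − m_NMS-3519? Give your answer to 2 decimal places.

7.56

L_NMS-745/L_NMS-3519 = (2.00)²(0.620)⁴ = 0.5911.
F_NMS-745/F_NMS-3519 = (L_NMS-745/L_NMS-3519)/(d_NMS-745/d_NMS-3519)² = 0.5911/625.0 = 9.457×10^-4.
m_NMS-745 − m_NMS-3519 = −2.5 log₁₀(9.457×10^-4) = 7.56.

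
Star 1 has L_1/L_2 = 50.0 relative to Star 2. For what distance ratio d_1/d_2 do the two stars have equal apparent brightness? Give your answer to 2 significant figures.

Equal flux requires L_1/d_1² = L_2/d_2², so d_1/d_2 = √(L_1/L_2)
= √(50.0) = 7.071.

7.1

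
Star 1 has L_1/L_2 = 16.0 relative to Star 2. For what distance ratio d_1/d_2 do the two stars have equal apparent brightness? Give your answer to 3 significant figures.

4.00

Equal flux requires L_1/d_1² = L_2/d_2², so d_1/d_2 = √(L_1/L_2)
= √(16.0) = 4.000.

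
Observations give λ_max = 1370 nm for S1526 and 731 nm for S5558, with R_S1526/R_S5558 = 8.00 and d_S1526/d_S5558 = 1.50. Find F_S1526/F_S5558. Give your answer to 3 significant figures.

Wien's law: T_S1526/T_S5558 = λ_S5558/λ_S1526 = 731/1370 = 0.5336.
L_S1526/L_S5558 = (R_S1526/R_S5558)²(T_S1526/T_S5558)⁴ = (8.00)²(0.5336)⁴ = 5.188.
F_S1526/F_S5558 = (L_S1526/L_S5558)/(d_S1526/d_S5558)² = 5.188/(1.50)² = 2.306.

2.31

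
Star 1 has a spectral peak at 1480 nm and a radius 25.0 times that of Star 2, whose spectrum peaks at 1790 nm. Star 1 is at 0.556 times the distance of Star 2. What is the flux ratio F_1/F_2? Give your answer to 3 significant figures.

Wien's law: T_1/T_2 = λ_2/λ_1 = 1790/1480 = 1.209.
L_1/L_2 = (R_1/R_2)²(T_1/T_2)⁴ = (25.0)²(1.209)⁴ = 1337.
F_1/F_2 = (L_1/L_2)/(d_1/d_2)² = 1337/(0.556)² = 4326.

4.33×10^3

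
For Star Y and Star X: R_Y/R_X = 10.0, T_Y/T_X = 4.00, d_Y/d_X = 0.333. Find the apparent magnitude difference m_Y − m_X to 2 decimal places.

-13.41

L_Y/L_X = (10.0)²(4.00)⁴ = 2.560×10^4.
F_Y/F_X = (L_Y/L_X)/(d_Y/d_X)² = 2.560×10^4/0.1109 = 2.309×10^5.
m_Y − m_X = −2.5 log₁₀(2.309×10^5) = -13.41.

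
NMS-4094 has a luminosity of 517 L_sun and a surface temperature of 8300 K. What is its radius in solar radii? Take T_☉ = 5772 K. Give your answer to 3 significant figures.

11.0 solar radii

R/R_☉ = √(L/L_☉) / (T/T_☉)² = √(517) / (1.438)²
       = 22.74 / 2.068 = 11.00.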